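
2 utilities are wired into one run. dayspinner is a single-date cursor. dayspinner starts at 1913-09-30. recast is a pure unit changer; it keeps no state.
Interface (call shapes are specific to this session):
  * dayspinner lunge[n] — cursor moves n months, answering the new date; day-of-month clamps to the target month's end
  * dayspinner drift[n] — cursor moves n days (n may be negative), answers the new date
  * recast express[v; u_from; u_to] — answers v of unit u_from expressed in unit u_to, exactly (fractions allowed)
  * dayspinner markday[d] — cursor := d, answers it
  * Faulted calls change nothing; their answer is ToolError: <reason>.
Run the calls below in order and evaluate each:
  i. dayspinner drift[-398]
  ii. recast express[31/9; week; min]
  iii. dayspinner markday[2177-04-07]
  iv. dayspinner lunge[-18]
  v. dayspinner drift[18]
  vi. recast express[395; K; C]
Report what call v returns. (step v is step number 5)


Answer: 2175-10-25

Derivation:
% dayspinner drift(n=-398) => 1912-08-28
% recast express(v=31/9, u_from=week, u_to=min) => 34720
% dayspinner markday(d=2177-04-07) => 2177-04-07
% dayspinner lunge(n=-18) => 2175-10-07
% dayspinner drift(n=18) => 2175-10-25
% recast express(v=395, u_from=K, u_to=C) => 2437/20


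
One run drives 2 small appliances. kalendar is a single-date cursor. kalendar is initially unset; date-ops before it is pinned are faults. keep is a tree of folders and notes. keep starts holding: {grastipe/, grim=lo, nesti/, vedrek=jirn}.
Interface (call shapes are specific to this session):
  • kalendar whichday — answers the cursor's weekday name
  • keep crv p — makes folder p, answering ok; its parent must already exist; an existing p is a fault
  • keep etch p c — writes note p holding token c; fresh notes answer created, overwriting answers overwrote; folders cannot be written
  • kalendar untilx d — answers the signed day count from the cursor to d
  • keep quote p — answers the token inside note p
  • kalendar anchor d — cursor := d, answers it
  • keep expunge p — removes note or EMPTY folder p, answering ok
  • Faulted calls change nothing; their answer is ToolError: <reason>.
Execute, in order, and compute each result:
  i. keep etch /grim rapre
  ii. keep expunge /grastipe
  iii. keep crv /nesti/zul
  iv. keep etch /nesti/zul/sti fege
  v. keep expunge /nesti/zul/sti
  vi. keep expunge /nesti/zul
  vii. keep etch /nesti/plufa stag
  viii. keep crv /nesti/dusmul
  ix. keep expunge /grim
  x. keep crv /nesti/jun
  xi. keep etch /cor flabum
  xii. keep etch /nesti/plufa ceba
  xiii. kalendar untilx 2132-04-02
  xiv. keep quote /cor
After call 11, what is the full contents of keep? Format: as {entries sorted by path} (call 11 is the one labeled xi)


I run keep etch(p=/grim, c=rapre), yielding overwrote.
I try keep expunge(p=/grastipe), and observe ok.
I call keep crv(p=/nesti/zul): ok.
Calling keep etch(p=/nesti/zul/sti, c=fege), and observe created.
Calling keep expunge(p=/nesti/zul/sti), which returns ok.
I use keep expunge(p=/nesti/zul), which returns ok.
Then keep etch(p=/nesti/plufa, c=stag), and see created.
Then keep crv(p=/nesti/dusmul), yielding ok.
I try keep expunge(p=/grim), and see ok.
Calling keep crv(p=/nesti/jun), which returns ok.
Then keep etch(p=/cor, c=flabum), giving created.
I run keep etch(p=/nesti/plufa, c=ceba), and observe overwrote.
Next I call kalendar untilx(d=2132-04-02), giving ToolError: no date set.
Using keep quote(p=/cor), giving flabum.

Answer: {cor=flabum, nesti/, nesti/dusmul/, nesti/jun/, nesti/plufa=stag, vedrek=jirn}


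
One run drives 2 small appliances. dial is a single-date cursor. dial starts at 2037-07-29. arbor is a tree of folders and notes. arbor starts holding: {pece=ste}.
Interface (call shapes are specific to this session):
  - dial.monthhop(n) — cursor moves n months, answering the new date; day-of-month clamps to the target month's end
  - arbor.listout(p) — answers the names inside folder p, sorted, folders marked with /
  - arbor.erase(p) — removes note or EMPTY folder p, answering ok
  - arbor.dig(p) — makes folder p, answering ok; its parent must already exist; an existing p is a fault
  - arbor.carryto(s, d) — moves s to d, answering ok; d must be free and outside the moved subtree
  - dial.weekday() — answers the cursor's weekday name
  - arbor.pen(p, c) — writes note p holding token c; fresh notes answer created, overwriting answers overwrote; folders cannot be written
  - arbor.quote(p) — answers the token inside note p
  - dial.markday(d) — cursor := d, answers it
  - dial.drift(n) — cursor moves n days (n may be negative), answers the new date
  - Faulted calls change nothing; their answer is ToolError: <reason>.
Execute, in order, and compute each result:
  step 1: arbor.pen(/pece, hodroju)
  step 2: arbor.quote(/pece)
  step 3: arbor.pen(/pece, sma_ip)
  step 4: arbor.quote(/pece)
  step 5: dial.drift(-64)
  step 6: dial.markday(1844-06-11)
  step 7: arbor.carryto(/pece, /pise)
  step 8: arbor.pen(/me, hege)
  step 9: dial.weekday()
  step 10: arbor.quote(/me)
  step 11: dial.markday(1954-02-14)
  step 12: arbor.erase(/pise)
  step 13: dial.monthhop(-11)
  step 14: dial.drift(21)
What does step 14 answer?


-> arbor.pen(/pece, hodroju)
<- overwrote
-> arbor.quote(/pece)
<- hodroju
-> arbor.pen(/pece, sma_ip)
<- overwrote
-> arbor.quote(/pece)
<- sma_ip
-> dial.drift(-64)
<- 2037-05-26
-> dial.markday(1844-06-11)
<- 1844-06-11
-> arbor.carryto(/pece, /pise)
<- ok
-> arbor.pen(/me, hege)
<- created
-> dial.weekday()
<- Tuesday
-> arbor.quote(/me)
<- hege
-> dial.markday(1954-02-14)
<- 1954-02-14
-> arbor.erase(/pise)
<- ok
-> dial.monthhop(-11)
<- 1953-03-14
-> dial.drift(21)
<- 1953-04-04

Answer: 1953-04-04


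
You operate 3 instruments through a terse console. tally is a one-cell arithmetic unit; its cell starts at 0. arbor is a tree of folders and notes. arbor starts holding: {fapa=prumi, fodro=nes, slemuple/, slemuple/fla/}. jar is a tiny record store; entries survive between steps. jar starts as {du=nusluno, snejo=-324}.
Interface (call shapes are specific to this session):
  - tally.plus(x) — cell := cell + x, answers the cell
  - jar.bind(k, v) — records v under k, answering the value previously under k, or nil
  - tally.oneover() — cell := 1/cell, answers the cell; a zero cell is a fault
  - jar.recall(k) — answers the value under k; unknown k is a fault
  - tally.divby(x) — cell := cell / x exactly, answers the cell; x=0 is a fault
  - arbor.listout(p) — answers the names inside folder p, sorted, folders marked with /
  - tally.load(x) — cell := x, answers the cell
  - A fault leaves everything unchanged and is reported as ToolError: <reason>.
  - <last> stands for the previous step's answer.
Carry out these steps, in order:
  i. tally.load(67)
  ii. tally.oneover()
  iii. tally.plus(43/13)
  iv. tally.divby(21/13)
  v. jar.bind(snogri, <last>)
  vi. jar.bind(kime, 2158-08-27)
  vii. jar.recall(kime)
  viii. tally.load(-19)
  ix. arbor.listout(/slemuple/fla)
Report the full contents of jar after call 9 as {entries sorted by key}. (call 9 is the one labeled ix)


;; tally.load(x='67') : 67
;; tally.oneover() : 1/67
;; tally.plus(x='43/13') : 2894/871
;; tally.divby(x='21/13') : 2894/1407
;; jar.bind(k='snogri', v='<last>') : nil
;; jar.bind(k='kime', v='2158-08-27') : nil
;; jar.recall(k='kime') : 2158-08-27
;; tally.load(x='-19') : -19
;; arbor.listout(p='/slemuple/fla') : []

Answer: {du=nusluno, kime=2158-08-27, snejo=-324, snogri=2894/1407}


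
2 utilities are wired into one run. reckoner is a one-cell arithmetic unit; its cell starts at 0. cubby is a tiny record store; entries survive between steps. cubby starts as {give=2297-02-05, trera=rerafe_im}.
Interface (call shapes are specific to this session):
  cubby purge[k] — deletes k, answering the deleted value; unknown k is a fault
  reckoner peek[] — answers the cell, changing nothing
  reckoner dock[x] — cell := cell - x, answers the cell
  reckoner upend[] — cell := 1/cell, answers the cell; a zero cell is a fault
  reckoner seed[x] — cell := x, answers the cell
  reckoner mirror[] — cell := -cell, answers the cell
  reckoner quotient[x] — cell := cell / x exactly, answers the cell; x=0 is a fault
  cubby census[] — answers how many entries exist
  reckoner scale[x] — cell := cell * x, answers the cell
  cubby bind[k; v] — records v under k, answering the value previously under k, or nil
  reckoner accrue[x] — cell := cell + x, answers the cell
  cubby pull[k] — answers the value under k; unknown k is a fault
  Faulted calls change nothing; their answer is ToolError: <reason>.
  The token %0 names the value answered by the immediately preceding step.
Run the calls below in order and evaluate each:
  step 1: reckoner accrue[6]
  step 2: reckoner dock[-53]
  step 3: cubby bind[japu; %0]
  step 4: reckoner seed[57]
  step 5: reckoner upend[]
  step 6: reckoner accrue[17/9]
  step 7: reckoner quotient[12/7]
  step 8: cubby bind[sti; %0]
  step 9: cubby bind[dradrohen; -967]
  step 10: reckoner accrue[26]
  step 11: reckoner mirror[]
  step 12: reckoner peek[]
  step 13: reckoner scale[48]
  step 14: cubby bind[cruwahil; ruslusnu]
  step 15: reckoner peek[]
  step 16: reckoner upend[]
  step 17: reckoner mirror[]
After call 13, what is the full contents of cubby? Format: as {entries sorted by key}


Answer: {dradrohen=-967, give=2297-02-05, japu=59, sti=1141/1026, trera=rerafe_im}

Derivation:
Step: reckoner accrue[x: 6]
Result: 6
Step: reckoner dock[x: -53]
Result: 59
Step: cubby bind[k: japu; v: %0]
Result: nil
Step: reckoner seed[x: 57]
Result: 57
Step: reckoner upend[]
Result: 1/57
Step: reckoner accrue[x: 17/9]
Result: 326/171
Step: reckoner quotient[x: 12/7]
Result: 1141/1026
Step: cubby bind[k: sti; v: %0]
Result: nil
Step: cubby bind[k: dradrohen; v: -967]
Result: nil
Step: reckoner accrue[x: 26]
Result: 27817/1026
Step: reckoner mirror[]
Result: -27817/1026
Step: reckoner peek[]
Result: -27817/1026
Step: reckoner scale[x: 48]
Result: -222536/171
Step: cubby bind[k: cruwahil; v: ruslusnu]
Result: nil
Step: reckoner peek[]
Result: -222536/171
Step: reckoner upend[]
Result: -171/222536
Step: reckoner mirror[]
Result: 171/222536


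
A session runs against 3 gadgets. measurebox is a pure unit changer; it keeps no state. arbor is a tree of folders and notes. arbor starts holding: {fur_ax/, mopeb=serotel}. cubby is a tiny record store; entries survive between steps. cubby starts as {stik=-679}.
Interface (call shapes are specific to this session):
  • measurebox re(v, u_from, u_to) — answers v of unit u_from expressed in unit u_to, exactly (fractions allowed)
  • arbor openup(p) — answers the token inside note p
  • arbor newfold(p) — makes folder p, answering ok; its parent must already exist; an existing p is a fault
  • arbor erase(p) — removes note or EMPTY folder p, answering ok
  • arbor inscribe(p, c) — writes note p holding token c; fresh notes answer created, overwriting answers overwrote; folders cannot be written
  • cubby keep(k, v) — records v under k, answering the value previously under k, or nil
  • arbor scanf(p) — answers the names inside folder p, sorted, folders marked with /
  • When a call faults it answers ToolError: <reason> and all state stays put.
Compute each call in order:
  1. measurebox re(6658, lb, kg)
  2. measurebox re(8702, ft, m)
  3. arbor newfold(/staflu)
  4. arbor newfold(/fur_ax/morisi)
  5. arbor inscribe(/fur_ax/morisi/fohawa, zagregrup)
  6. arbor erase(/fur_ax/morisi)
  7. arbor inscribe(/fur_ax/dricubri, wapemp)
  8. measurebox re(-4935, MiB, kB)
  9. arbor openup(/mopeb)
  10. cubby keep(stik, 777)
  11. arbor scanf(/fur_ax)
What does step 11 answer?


Answer: [dricubri, morisi/]

Derivation:
-- measurebox re(v='6658', u_from='lb', u_to='kg') == 151000899973/50000000
-- measurebox re(v='8702', u_from='ft', u_to='m') == 1657731/625
-- arbor newfold(p='/staflu') == ok
-- arbor newfold(p='/fur_ax/morisi') == ok
-- arbor inscribe(p='/fur_ax/morisi/fohawa', c='zagregrup') == created
-- arbor erase(p='/fur_ax/morisi') == ToolError: not empty
-- arbor inscribe(p='/fur_ax/dricubri', c='wapemp') == created
-- measurebox re(v='-4935', u_from='MiB', u_to='kB') == -129368064/25
-- arbor openup(p='/mopeb') == serotel
-- cubby keep(k='stik', v='777') == -679
-- arbor scanf(p='/fur_ax') == [dricubri, morisi/]


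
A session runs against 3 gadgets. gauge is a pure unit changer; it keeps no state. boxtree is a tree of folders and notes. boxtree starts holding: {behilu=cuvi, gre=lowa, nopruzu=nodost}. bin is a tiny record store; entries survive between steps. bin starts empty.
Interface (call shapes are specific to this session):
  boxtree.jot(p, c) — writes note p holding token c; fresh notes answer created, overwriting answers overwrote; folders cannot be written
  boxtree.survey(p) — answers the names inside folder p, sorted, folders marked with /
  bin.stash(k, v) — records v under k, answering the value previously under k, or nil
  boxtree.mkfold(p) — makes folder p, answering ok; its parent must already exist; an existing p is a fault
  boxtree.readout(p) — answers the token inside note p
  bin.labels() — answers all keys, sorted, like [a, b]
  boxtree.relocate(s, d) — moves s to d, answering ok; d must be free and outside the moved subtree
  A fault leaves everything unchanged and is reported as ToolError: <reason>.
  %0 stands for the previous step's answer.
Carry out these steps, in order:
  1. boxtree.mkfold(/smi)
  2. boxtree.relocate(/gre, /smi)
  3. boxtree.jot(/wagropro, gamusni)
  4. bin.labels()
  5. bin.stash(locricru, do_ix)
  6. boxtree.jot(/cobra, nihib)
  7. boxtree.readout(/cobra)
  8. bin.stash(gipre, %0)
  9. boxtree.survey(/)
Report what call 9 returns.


Answer: [behilu, cobra, gre, nopruzu, smi/, wagropro]

Derivation:
I use boxtree.mkfold(p→/smi): ok.
I run boxtree.relocate(s→/gre, d→/smi), giving ToolError: exists.
Using boxtree.jot(p→/wagropro, c→gamusni), and observe created.
I use bin.labels, yielding [].
Then bin.stash(k→locricru, v→do_ix), and see nil.
Then boxtree.jot(p→/cobra, c→nihib), and observe created.
I try boxtree.readout(p→/cobra), yielding nihib.
Then bin.stash(k→gipre, v→%0), and see nil.
Calling boxtree.survey(p→/), → [behilu, cobra, gre, nopruzu, smi/, wagropro].


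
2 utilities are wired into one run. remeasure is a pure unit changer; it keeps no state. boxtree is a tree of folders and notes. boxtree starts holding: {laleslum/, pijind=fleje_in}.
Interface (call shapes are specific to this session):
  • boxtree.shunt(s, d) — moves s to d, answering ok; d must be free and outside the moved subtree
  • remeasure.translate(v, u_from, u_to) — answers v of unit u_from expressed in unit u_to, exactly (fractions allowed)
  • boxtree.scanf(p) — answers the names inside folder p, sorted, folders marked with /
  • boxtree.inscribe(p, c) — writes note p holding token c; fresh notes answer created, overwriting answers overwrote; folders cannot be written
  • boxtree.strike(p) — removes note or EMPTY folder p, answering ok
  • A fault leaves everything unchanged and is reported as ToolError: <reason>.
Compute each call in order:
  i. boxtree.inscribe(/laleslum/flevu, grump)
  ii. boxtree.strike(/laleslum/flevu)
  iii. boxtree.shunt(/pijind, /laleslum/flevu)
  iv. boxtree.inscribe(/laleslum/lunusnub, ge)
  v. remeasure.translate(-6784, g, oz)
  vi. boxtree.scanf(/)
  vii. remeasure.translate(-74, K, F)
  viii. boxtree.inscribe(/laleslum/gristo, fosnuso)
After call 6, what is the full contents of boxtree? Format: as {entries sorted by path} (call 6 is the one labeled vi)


Answer: {laleslum/, laleslum/flevu=fleje_in, laleslum/lunusnub=ge}

Derivation:
CALL inscribe[p=/laleslum/flevu; c=grump]
RET  created
CALL strike[p=/laleslum/flevu]
RET  ok
CALL shunt[s=/pijind; d=/laleslum/flevu]
RET  ok
CALL inscribe[p=/laleslum/lunusnub; c=ge]
RET  created
CALL translate[v=-6784; u_from=g; u_to=oz]
RET  -10854400000/45359237
CALL scanf[p=/]
RET  [laleslum/]
CALL translate[v=-74; u_from=K; u_to=F]
RET  -59287/100
CALL inscribe[p=/laleslum/gristo; c=fosnuso]
RET  created


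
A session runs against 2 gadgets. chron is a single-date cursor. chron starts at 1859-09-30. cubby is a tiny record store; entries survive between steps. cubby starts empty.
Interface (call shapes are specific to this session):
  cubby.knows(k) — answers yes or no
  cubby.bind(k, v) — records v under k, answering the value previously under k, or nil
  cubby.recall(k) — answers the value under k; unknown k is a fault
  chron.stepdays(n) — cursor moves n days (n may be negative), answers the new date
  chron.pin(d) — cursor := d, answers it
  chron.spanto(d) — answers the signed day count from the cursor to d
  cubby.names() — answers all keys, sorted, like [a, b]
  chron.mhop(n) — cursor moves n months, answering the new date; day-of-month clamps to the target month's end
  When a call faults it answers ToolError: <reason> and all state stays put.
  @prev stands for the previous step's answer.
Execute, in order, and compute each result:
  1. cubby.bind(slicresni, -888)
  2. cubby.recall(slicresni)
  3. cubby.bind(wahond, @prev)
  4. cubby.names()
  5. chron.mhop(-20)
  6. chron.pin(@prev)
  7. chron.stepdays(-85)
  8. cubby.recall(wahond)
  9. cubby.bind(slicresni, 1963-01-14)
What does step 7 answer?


~$ cubby.bind k→slicresni v→-888
:: nil
~$ cubby.recall k→slicresni
:: -888
~$ cubby.bind k→wahond v→@prev
:: nil
~$ cubby.names
:: [slicresni, wahond]
~$ chron.mhop n→-20
:: 1858-01-30
~$ chron.pin d→@prev
:: 1858-01-30
~$ chron.stepdays n→-85
:: 1857-11-06
~$ cubby.recall k→wahond
:: -888
~$ cubby.bind k→slicresni v→1963-01-14
:: -888

Answer: 1857-11-06


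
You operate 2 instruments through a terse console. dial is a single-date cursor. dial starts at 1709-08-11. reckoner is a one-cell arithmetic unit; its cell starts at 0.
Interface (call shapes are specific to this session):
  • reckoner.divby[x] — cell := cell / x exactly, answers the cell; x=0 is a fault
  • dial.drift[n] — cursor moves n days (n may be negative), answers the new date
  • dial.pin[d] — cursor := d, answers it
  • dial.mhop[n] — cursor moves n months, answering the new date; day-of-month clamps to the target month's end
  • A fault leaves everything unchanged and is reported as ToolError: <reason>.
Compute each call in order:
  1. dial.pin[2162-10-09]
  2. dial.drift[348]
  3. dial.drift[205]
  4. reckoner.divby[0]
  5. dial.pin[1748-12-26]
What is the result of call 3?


Answer: 2164-04-14

Derivation:
Do: dial.pin[d→2162-10-09]
See: 2162-10-09
Do: dial.drift[n→348]
See: 2163-09-22
Do: dial.drift[n→205]
See: 2164-04-14
Do: reckoner.divby[x→0]
See: ToolError: division by zero
Do: dial.pin[d→1748-12-26]
See: 1748-12-26


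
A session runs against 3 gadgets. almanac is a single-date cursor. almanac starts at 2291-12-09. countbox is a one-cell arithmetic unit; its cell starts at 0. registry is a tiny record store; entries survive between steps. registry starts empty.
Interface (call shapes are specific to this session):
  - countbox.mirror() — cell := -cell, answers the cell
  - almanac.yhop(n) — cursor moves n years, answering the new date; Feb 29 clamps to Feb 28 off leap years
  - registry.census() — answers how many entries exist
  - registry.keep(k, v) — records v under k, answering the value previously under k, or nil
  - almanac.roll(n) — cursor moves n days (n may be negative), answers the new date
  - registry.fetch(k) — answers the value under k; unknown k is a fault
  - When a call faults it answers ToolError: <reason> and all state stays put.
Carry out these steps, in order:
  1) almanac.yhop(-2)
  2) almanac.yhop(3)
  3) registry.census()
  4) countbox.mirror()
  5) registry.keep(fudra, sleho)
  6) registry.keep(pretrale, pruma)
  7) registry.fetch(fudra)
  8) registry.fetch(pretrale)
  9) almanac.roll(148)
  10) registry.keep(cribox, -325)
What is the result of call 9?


Answer: 2293-05-06

Derivation:
# yhop(n→-2) => 2289-12-09
# yhop(n→3) => 2292-12-09
# census() => 0
# mirror() => 0
# keep(k→fudra, v→sleho) => nil
# keep(k→pretrale, v→pruma) => nil
# fetch(k→fudra) => sleho
# fetch(k→pretrale) => pruma
# roll(n→148) => 2293-05-06
# keep(k→cribox, v→-325) => nil


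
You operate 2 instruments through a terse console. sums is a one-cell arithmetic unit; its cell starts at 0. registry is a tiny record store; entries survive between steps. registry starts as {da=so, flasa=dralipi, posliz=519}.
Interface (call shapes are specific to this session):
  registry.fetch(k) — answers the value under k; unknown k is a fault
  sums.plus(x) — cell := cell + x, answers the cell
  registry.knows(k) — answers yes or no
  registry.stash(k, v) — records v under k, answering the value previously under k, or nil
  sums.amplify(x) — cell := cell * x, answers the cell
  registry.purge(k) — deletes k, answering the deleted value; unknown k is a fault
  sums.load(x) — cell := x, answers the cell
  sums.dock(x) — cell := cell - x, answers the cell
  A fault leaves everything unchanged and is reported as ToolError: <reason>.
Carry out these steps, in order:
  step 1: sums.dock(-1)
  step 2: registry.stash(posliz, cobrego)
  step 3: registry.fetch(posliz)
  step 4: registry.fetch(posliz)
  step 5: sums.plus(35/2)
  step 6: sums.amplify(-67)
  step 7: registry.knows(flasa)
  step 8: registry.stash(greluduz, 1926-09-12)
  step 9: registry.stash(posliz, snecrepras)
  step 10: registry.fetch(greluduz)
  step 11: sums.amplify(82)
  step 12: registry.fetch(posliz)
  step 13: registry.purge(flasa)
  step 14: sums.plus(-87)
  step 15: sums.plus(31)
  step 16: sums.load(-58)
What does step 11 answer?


Answer: -101639

Derivation:
% sums.dock(x='-1') == 1
% registry.stash(k='posliz', v='cobrego') == 519
% registry.fetch(k='posliz') == cobrego
% registry.fetch(k='posliz') == cobrego
% sums.plus(x='35/2') == 37/2
% sums.amplify(x='-67') == -2479/2
% registry.knows(k='flasa') == yes
% registry.stash(k='greluduz', v='1926-09-12') == nil
% registry.stash(k='posliz', v='snecrepras') == cobrego
% registry.fetch(k='greluduz') == 1926-09-12
% sums.amplify(x='82') == -101639
% registry.fetch(k='posliz') == snecrepras
% registry.purge(k='flasa') == dralipi
% sums.plus(x='-87') == -101726
% sums.plus(x='31') == -101695
% sums.load(x='-58') == -58


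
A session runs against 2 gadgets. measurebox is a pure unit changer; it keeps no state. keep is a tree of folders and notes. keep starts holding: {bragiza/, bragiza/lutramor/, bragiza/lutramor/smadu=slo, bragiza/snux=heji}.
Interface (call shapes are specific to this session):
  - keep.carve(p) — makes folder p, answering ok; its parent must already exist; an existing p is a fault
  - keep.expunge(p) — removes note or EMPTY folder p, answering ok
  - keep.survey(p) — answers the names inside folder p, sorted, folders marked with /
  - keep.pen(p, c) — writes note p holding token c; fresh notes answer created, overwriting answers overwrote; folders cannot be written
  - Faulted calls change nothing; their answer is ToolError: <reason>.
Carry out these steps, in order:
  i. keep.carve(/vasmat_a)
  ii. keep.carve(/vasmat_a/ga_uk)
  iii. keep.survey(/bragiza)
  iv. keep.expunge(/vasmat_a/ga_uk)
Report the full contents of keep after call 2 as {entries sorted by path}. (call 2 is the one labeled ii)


Answer: {bragiza/, bragiza/lutramor/, bragiza/lutramor/smadu=slo, bragiza/snux=heji, vasmat_a/, vasmat_a/ga_uk/}

Derivation:
Using keep.carve passing p: /vasmat_a, and get ok.
Then keep.carve passing p: /vasmat_a/ga_uk, giving ok.
I invoke keep.survey passing p: /bragiza, and get [lutramor/, snux].
Next I call keep.expunge passing p: /vasmat_a/ga_uk, → ok.


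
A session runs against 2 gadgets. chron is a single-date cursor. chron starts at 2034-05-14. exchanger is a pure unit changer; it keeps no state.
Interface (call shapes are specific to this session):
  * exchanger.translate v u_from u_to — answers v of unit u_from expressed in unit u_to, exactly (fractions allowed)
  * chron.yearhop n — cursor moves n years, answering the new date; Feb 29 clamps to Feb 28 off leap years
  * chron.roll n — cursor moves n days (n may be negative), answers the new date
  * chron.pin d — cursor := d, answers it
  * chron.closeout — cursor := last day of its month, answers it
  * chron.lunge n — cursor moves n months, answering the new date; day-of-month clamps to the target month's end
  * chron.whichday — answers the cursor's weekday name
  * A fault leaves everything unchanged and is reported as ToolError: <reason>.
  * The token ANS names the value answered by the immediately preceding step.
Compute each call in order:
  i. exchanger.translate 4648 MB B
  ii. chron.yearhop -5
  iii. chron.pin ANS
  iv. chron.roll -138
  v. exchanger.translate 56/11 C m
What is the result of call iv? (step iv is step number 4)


Answer: 2028-12-27

Derivation:
# 1. exchanger.translate(v=4648, u_from=MB, u_to=B) -> 4648000000
# 2. chron.yearhop(n=-5) -> 2029-05-14
# 3. chron.pin(d=ANS) -> 2029-05-14
# 4. chron.roll(n=-138) -> 2028-12-27
# 5. exchanger.translate(v=56/11, u_from=C, u_to=m) -> ToolError: incompatible units


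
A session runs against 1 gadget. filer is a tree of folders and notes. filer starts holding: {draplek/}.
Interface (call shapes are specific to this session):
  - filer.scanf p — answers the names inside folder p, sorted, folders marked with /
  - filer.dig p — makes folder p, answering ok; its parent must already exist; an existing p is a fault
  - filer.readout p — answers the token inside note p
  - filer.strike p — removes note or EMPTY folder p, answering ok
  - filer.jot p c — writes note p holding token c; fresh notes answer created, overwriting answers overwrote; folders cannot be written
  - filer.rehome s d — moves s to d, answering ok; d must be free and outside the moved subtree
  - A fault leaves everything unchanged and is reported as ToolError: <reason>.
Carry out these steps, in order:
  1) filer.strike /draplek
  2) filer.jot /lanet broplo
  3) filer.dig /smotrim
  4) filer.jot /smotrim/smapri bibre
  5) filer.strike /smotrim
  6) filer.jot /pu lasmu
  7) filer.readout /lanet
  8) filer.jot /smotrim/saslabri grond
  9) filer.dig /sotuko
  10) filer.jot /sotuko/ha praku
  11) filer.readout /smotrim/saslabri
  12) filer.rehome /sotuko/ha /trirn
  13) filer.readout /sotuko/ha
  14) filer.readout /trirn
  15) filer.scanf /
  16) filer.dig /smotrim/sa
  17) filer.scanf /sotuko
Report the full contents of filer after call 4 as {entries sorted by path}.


Answer: {lanet=broplo, smotrim/, smotrim/smapri=bibre}

Derivation:
[in] filer.strike p: /draplek
= ok
[in] filer.jot p: /lanet c: broplo
= created
[in] filer.dig p: /smotrim
= ok
[in] filer.jot p: /smotrim/smapri c: bibre
= created
[in] filer.strike p: /smotrim
= ToolError: not empty
[in] filer.jot p: /pu c: lasmu
= created
[in] filer.readout p: /lanet
= broplo
[in] filer.jot p: /smotrim/saslabri c: grond
= created
[in] filer.dig p: /sotuko
= ok
[in] filer.jot p: /sotuko/ha c: praku
= created
[in] filer.readout p: /smotrim/saslabri
= grond
[in] filer.rehome s: /sotuko/ha d: /trirn
= ok
[in] filer.readout p: /sotuko/ha
= ToolError: not found
[in] filer.readout p: /trirn
= praku
[in] filer.scanf p: /
= [lanet, pu, smotrim/, sotuko/, trirn]
[in] filer.dig p: /smotrim/sa
= ok
[in] filer.scanf p: /sotuko
= []


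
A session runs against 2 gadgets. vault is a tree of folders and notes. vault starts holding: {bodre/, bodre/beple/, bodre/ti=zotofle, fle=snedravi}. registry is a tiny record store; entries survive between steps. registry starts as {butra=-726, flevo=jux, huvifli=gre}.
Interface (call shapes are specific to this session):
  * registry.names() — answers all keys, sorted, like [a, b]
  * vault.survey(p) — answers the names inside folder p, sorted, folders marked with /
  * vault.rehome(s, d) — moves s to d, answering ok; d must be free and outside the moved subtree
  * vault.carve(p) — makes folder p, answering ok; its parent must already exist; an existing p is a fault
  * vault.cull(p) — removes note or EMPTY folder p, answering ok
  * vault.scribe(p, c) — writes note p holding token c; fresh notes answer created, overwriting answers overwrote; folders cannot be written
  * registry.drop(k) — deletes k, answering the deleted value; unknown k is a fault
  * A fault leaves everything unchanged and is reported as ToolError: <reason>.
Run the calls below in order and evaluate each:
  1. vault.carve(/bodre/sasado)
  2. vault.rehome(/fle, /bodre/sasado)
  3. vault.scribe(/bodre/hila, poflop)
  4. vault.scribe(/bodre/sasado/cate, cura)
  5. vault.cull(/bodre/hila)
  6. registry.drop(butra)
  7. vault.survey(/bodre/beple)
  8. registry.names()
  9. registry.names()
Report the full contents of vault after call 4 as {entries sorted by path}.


Answer: {bodre/, bodre/beple/, bodre/hila=poflop, bodre/sasado/, bodre/sasado/cate=cura, bodre/ti=zotofle, fle=snedravi}

Derivation:
I run carve(p='/bodre/sasado'), which returns ok.
I try rehome(s='/fle', d='/bodre/sasado'), → ToolError: exists.
I try scribe(p='/bodre/hila', c='poflop'), which returns created.
I try scribe(p='/bodre/sasado/cate', c='cura'), yielding created.
I run cull(p='/bodre/hila'), → ok.
Invoking drop(k='butra'), and observe -726.
I try survey(p='/bodre/beple'), which returns [].
Then names, and see [flevo, huvifli].
I invoke names, — result: [flevo, huvifli].


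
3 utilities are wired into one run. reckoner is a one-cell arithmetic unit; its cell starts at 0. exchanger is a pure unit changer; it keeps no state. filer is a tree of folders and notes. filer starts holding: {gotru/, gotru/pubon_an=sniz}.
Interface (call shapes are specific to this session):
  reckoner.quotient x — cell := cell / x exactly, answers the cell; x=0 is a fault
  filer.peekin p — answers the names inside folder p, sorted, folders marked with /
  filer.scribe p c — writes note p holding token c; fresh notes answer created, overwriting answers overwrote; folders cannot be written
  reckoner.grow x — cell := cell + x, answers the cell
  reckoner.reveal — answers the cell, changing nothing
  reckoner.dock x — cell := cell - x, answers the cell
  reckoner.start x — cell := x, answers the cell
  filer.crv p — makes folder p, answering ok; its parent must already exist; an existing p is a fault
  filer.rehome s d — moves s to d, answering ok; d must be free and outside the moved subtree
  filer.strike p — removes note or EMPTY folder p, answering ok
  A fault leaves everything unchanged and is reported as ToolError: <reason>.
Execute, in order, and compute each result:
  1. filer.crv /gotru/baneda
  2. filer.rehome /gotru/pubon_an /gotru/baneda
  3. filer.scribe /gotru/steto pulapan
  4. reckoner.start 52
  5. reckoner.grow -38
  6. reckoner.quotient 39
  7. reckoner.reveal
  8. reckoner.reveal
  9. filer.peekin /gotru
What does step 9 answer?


Answer: [baneda/, pubon_an, steto]

Derivation:
$ filer.crv p: /gotru/baneda
  ok
$ filer.rehome s: /gotru/pubon_an d: /gotru/baneda
  ToolError: exists
$ filer.scribe p: /gotru/steto c: pulapan
  created
$ reckoner.start x: 52
  52
$ reckoner.grow x: -38
  14
$ reckoner.quotient x: 39
  14/39
$ reckoner.reveal
  14/39
$ reckoner.reveal
  14/39
$ filer.peekin p: /gotru
  [baneda/, pubon_an, steto]


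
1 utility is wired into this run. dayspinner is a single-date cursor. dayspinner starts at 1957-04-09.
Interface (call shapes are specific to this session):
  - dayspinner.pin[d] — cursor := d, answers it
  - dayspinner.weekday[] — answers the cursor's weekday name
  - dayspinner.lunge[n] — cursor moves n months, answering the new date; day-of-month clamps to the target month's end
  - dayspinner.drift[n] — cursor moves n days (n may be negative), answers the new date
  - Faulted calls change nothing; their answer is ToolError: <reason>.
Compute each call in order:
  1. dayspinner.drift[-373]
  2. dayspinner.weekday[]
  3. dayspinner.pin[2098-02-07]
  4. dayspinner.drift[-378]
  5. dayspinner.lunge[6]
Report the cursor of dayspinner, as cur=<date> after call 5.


Answer: cur=2097-07-25

Derivation:
-- 1. dayspinner.drift(n→-373) ~> 1956-04-01
-- 2. dayspinner.weekday() ~> Sunday
-- 3. dayspinner.pin(d→2098-02-07) ~> 2098-02-07
-- 4. dayspinner.drift(n→-378) ~> 2097-01-25
-- 5. dayspinner.lunge(n→6) ~> 2097-07-25


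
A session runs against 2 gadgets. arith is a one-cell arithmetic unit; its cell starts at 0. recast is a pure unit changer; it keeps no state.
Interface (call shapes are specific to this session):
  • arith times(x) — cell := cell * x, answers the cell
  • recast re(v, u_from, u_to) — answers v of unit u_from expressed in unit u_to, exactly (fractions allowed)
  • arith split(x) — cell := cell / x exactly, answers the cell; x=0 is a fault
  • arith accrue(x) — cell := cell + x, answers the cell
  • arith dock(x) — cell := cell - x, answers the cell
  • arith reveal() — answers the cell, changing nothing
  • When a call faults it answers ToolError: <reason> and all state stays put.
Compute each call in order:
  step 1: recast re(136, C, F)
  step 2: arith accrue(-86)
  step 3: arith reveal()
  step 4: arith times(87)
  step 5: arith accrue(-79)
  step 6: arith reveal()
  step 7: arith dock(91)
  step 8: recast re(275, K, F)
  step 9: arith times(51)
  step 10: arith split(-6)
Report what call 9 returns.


Answer: -390252

Derivation:
I invoke recast re(v='136', u_from='C', u_to='F'), yielding 1384/5.
I try arith accrue(x='-86'), giving -86.
Now I run arith reveal(), giving -86.
Calling arith times(x='87'): -7482.
I run arith accrue(x='-79'), and see -7561.
I call arith reveal(), which returns -7561.
Then arith dock(x='91'), yielding -7652.
Using recast re(v='275', u_from='K', u_to='F'): 3533/100.
Now I run arith times(x='51'): -390252.
I invoke arith split(x='-6'), — result: 65042.


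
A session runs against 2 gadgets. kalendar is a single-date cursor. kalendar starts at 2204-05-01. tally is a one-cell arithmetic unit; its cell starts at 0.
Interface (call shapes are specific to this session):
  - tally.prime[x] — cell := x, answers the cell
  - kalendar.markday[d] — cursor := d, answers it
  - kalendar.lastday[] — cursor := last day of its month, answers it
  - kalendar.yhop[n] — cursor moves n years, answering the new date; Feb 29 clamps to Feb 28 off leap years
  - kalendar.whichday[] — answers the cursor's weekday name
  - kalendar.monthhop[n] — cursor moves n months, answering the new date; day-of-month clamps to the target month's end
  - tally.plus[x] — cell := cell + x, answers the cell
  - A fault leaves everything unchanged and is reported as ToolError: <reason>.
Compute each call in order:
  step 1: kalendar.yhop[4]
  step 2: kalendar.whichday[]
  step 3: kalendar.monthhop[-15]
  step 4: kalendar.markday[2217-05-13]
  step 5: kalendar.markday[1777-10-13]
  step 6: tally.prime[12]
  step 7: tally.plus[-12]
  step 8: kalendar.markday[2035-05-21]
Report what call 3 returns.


Answer: 2207-02-01

Derivation:
→ yhop(n→4)
← 2208-05-01
→ whichday()
← Sunday
→ monthhop(n→-15)
← 2207-02-01
→ markday(d→2217-05-13)
← 2217-05-13
→ markday(d→1777-10-13)
← 1777-10-13
→ prime(x→12)
← 12
→ plus(x→-12)
← 0
→ markday(d→2035-05-21)
← 2035-05-21


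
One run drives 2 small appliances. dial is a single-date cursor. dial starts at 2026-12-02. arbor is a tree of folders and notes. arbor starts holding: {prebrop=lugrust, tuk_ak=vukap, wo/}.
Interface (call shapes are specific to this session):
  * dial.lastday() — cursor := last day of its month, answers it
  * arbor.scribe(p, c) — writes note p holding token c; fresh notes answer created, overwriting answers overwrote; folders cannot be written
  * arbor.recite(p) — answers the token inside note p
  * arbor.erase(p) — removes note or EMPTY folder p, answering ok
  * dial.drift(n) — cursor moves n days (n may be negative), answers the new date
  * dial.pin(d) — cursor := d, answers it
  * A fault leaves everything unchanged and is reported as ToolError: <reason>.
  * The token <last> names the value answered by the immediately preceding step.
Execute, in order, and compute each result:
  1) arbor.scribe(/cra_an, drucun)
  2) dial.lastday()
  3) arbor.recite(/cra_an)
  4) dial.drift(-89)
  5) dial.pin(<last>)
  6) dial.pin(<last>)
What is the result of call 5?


==> arbor.scribe(p='/cra_an', c='drucun')
<== created
==> dial.lastday()
<== 2026-12-31
==> arbor.recite(p='/cra_an')
<== drucun
==> dial.drift(n='-89')
<== 2026-10-03
==> dial.pin(d='<last>')
<== 2026-10-03
==> dial.pin(d='<last>')
<== 2026-10-03

Answer: 2026-10-03


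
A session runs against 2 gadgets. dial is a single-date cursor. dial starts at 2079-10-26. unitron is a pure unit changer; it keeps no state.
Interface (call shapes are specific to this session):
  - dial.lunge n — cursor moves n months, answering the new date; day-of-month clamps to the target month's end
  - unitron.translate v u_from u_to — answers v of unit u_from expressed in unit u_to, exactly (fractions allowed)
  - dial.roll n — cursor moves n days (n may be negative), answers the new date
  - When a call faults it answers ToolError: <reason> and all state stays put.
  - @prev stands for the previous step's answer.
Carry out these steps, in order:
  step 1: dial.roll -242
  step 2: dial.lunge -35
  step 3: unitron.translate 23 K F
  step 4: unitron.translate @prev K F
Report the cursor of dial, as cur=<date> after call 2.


Answer: cur=2076-03-26

Derivation:
[in] dial.roll n: -242
:: 2079-02-26
[in] dial.lunge n: -35
:: 2076-03-26
[in] unitron.translate v: 23 u_from: K u_to: F
:: -41827/100
[in] unitron.translate v: @prev u_from: K u_to: F
:: -303139/250


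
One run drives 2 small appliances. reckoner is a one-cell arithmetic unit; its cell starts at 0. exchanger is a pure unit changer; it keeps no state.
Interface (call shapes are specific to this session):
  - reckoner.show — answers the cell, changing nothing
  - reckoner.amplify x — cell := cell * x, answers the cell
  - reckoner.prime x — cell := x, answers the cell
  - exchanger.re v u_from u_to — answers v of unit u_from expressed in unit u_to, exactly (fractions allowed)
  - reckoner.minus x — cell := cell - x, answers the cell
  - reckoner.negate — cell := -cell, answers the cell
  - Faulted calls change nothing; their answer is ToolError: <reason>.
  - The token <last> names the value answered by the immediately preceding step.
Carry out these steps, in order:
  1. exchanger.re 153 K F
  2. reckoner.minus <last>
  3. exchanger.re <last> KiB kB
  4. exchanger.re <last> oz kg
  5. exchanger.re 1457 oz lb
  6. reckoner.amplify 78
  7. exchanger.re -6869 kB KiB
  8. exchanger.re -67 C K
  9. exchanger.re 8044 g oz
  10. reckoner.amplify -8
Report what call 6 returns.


> exchanger.re v='153' u_from='K' u_to='F'
  -18427/100
> reckoner.minus x='<last>'
  18427/100
> exchanger.re v='<last>' u_from='KiB' u_to='kB'
  589664/3125
> exchanger.re v='<last>' u_from='oz' u_to='kg'
  835834660199/156250000000
> exchanger.re v='1457' u_from='oz' u_to='lb'
  1457/16
> reckoner.amplify x='78'
  718653/50
> exchanger.re v='-6869' u_from='kB' u_to='KiB'
  -858625/128
> exchanger.re v='-67' u_from='C' u_to='K'
  4123/20
> exchanger.re v='8044' u_from='g' u_to='oz'
  12870400000/45359237
> reckoner.amplify x='-8'
  -2874612/25

Answer: 718653/50


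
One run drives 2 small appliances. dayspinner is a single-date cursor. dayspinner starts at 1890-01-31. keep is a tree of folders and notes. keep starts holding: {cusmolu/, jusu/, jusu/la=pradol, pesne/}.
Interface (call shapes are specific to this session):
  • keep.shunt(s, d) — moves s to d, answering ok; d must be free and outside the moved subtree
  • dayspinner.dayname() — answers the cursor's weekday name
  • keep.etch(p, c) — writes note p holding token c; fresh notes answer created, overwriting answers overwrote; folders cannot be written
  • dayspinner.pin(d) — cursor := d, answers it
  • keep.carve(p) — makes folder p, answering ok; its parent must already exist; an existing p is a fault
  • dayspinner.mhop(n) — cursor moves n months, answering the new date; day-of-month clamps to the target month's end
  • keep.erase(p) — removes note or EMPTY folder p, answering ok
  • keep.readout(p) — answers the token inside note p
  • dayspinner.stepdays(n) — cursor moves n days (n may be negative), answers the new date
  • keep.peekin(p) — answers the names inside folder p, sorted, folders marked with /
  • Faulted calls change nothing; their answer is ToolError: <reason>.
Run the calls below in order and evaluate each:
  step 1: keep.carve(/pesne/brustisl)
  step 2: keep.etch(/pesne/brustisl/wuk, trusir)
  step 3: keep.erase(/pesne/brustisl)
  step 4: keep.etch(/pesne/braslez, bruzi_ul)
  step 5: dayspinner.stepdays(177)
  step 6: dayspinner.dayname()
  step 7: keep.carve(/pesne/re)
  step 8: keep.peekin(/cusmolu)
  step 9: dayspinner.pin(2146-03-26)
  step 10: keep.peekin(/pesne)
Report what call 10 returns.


[in] carve p=/pesne/brustisl
= ok
[in] etch p=/pesne/brustisl/wuk c=trusir
= created
[in] erase p=/pesne/brustisl
= ToolError: not empty
[in] etch p=/pesne/braslez c=bruzi_ul
= created
[in] stepdays n=177
= 1890-07-27
[in] dayname
= Sunday
[in] carve p=/pesne/re
= ok
[in] peekin p=/cusmolu
= []
[in] pin d=2146-03-26
= 2146-03-26
[in] peekin p=/pesne
= [braslez, brustisl/, re/]

Answer: [braslez, brustisl/, re/]
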